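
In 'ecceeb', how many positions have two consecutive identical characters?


Looking for consecutive identical characters in 'ecceeb':
  pos 0-1: 'e' vs 'c' -> different
  pos 1-2: 'c' vs 'c' -> MATCH ('cc')
  pos 2-3: 'c' vs 'e' -> different
  pos 3-4: 'e' vs 'e' -> MATCH ('ee')
  pos 4-5: 'e' vs 'b' -> different
Consecutive identical pairs: ['cc', 'ee']
Count: 2

2


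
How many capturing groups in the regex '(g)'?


To count capturing groups, count each '(' that starts a group.
Pattern: '(g)'
Walking through the pattern:
  Position 0: '(' -> group #1
Total capturing groups: 1

1


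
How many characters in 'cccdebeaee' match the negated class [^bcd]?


Negated class [^bcd] matches any char NOT in {b, c, d}
Scanning 'cccdebeaee':
  pos 0: 'c' -> no (excluded)
  pos 1: 'c' -> no (excluded)
  pos 2: 'c' -> no (excluded)
  pos 3: 'd' -> no (excluded)
  pos 4: 'e' -> MATCH
  pos 5: 'b' -> no (excluded)
  pos 6: 'e' -> MATCH
  pos 7: 'a' -> MATCH
  pos 8: 'e' -> MATCH
  pos 9: 'e' -> MATCH
Total matches: 5

5


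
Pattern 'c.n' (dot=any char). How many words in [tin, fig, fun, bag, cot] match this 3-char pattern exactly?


Pattern 'c.n' means: starts with 'c', any single char, ends with 'n'.
Checking each word (must be exactly 3 chars):
  'tin' (len=3): no
  'fig' (len=3): no
  'fun' (len=3): no
  'bag' (len=3): no
  'cot' (len=3): no
Matching words: []
Total: 0

0


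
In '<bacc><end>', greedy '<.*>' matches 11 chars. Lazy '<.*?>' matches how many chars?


Greedy '<.*>' tries to match as MUCH as possible.
Lazy '<.*?>' tries to match as LITTLE as possible.

String: '<bacc><end>'
Greedy '<.*>' starts at first '<' and extends to the LAST '>': '<bacc><end>' (11 chars)
Lazy '<.*?>' starts at first '<' and stops at the FIRST '>': '<bacc>' (6 chars)

6


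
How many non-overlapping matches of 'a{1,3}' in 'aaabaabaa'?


Pattern 'a{1,3}' matches between 1 and 3 consecutive a's (greedy).
String: 'aaabaabaa'
Finding runs of a's and applying greedy matching:
  Run at pos 0: 'aaa' (length 3)
  Run at pos 4: 'aa' (length 2)
  Run at pos 7: 'aa' (length 2)
Matches: ['aaa', 'aa', 'aa']
Count: 3

3


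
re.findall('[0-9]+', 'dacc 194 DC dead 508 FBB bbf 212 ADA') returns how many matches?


Pattern '[0-9]+' finds one or more digits.
Text: 'dacc 194 DC dead 508 FBB bbf 212 ADA'
Scanning for matches:
  Match 1: '194'
  Match 2: '508'
  Match 3: '212'
Total matches: 3

3


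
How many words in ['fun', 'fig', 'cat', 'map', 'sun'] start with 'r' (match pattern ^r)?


Pattern ^r anchors to start of word. Check which words begin with 'r':
  'fun' -> no
  'fig' -> no
  'cat' -> no
  'map' -> no
  'sun' -> no
Matching words: []
Count: 0

0


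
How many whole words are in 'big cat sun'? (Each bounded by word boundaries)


Word boundaries (\b) mark the start/end of each word.
Text: 'big cat sun'
Splitting by whitespace:
  Word 1: 'big'
  Word 2: 'cat'
  Word 3: 'sun'
Total whole words: 3

3


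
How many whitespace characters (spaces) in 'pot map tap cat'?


\s matches whitespace characters (spaces, tabs, etc.).
Text: 'pot map tap cat'
This text has 4 words separated by spaces.
Number of spaces = number of words - 1 = 4 - 1 = 3

3


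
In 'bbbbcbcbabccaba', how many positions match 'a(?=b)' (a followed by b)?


Lookahead 'a(?=b)' matches 'a' only when followed by 'b'.
String: 'bbbbcbcbabccaba'
Checking each position where char is 'a':
  pos 8: 'a' -> MATCH (next='b')
  pos 12: 'a' -> MATCH (next='b')
Matching positions: [8, 12]
Count: 2

2


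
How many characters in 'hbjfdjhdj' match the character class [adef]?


Character class [adef] matches any of: {a, d, e, f}
Scanning string 'hbjfdjhdj' character by character:
  pos 0: 'h' -> no
  pos 1: 'b' -> no
  pos 2: 'j' -> no
  pos 3: 'f' -> MATCH
  pos 4: 'd' -> MATCH
  pos 5: 'j' -> no
  pos 6: 'h' -> no
  pos 7: 'd' -> MATCH
  pos 8: 'j' -> no
Total matches: 3

3


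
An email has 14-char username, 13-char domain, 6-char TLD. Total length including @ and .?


An email address has format: username@domain.tld
Username length: 14
'@' character: 1
Domain length: 13
'.' character: 1
TLD length: 6
Total = 14 + 1 + 13 + 1 + 6 = 35

35


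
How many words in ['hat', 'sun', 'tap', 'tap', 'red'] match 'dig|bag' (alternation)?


Alternation 'dig|bag' matches either 'dig' or 'bag'.
Checking each word:
  'hat' -> no
  'sun' -> no
  'tap' -> no
  'tap' -> no
  'red' -> no
Matches: []
Count: 0

0


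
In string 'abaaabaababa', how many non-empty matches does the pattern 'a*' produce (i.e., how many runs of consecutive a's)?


Pattern 'a*' matches zero or more a's. We want non-empty runs of consecutive a's.
String: 'abaaabaababa'
Walking through the string to find runs of a's:
  Run 1: positions 0-0 -> 'a'
  Run 2: positions 2-4 -> 'aaa'
  Run 3: positions 6-7 -> 'aa'
  Run 4: positions 9-9 -> 'a'
  Run 5: positions 11-11 -> 'a'
Non-empty runs found: ['a', 'aaa', 'aa', 'a', 'a']
Count: 5

5


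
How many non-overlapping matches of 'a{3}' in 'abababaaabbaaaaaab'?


Pattern 'a{3}' matches exactly 3 consecutive a's (greedy, non-overlapping).
String: 'abababaaabbaaaaaab'
Scanning for runs of a's:
  Run at pos 0: 'a' (length 1) -> 0 match(es)
  Run at pos 2: 'a' (length 1) -> 0 match(es)
  Run at pos 4: 'a' (length 1) -> 0 match(es)
  Run at pos 6: 'aaa' (length 3) -> 1 match(es)
  Run at pos 11: 'aaaaaa' (length 6) -> 2 match(es)
Matches found: ['aaa', 'aaa', 'aaa']
Total: 3

3


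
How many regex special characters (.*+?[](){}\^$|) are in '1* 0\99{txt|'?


Regex special characters are: . * + ? [ ] ( ) { } \ ^ $ |
Scanning '1* 0\99{txt|':
  pos 1: '*' -> SPECIAL
  pos 4: '\' -> SPECIAL
  pos 7: '{' -> SPECIAL
  pos 11: '|' -> SPECIAL
Special chars found: ['*', '\\', '{', '|']
Total: 4

4


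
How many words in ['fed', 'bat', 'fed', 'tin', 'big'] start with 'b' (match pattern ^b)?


Pattern ^b anchors to start of word. Check which words begin with 'b':
  'fed' -> no
  'bat' -> MATCH (starts with 'b')
  'fed' -> no
  'tin' -> no
  'big' -> MATCH (starts with 'b')
Matching words: ['bat', 'big']
Count: 2

2


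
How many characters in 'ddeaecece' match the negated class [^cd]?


Negated class [^cd] matches any char NOT in {c, d}
Scanning 'ddeaecece':
  pos 0: 'd' -> no (excluded)
  pos 1: 'd' -> no (excluded)
  pos 2: 'e' -> MATCH
  pos 3: 'a' -> MATCH
  pos 4: 'e' -> MATCH
  pos 5: 'c' -> no (excluded)
  pos 6: 'e' -> MATCH
  pos 7: 'c' -> no (excluded)
  pos 8: 'e' -> MATCH
Total matches: 5

5


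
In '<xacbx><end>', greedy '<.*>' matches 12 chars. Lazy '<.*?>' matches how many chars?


Greedy '<.*>' tries to match as MUCH as possible.
Lazy '<.*?>' tries to match as LITTLE as possible.

String: '<xacbx><end>'
Greedy '<.*>' starts at first '<' and extends to the LAST '>': '<xacbx><end>' (12 chars)
Lazy '<.*?>' starts at first '<' and stops at the FIRST '>': '<xacbx>' (7 chars)

7


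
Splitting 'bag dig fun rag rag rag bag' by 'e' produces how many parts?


Splitting by 'e' breaks the string at each occurrence of the separator.
Text: 'bag dig fun rag rag rag bag'
Parts after split:
  Part 1: 'bag dig fun rag rag rag bag'
Total parts: 1

1


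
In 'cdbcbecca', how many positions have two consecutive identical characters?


Looking for consecutive identical characters in 'cdbcbecca':
  pos 0-1: 'c' vs 'd' -> different
  pos 1-2: 'd' vs 'b' -> different
  pos 2-3: 'b' vs 'c' -> different
  pos 3-4: 'c' vs 'b' -> different
  pos 4-5: 'b' vs 'e' -> different
  pos 5-6: 'e' vs 'c' -> different
  pos 6-7: 'c' vs 'c' -> MATCH ('cc')
  pos 7-8: 'c' vs 'a' -> different
Consecutive identical pairs: ['cc']
Count: 1

1


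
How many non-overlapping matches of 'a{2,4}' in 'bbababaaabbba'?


Pattern 'a{2,4}' matches between 2 and 4 consecutive a's (greedy).
String: 'bbababaaabbba'
Finding runs of a's and applying greedy matching:
  Run at pos 2: 'a' (length 1)
  Run at pos 4: 'a' (length 1)
  Run at pos 6: 'aaa' (length 3)
  Run at pos 12: 'a' (length 1)
Matches: ['aaa']
Count: 1

1


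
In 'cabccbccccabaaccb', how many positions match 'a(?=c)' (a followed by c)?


Lookahead 'a(?=c)' matches 'a' only when followed by 'c'.
String: 'cabccbccccabaaccb'
Checking each position where char is 'a':
  pos 1: 'a' -> no (next='b')
  pos 10: 'a' -> no (next='b')
  pos 12: 'a' -> no (next='a')
  pos 13: 'a' -> MATCH (next='c')
Matching positions: [13]
Count: 1

1


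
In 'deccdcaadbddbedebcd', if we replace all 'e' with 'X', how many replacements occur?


re.sub('e', 'X', text) replaces every occurrence of 'e' with 'X'.
Text: 'deccdcaadbddbedebcd'
Scanning for 'e':
  pos 1: 'e' -> replacement #1
  pos 13: 'e' -> replacement #2
  pos 15: 'e' -> replacement #3
Total replacements: 3

3


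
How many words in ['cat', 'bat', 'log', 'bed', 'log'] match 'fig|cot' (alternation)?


Alternation 'fig|cot' matches either 'fig' or 'cot'.
Checking each word:
  'cat' -> no
  'bat' -> no
  'log' -> no
  'bed' -> no
  'log' -> no
Matches: []
Count: 0

0


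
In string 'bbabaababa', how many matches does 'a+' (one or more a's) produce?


Pattern 'a+' matches one or more consecutive a's.
String: 'bbabaababa'
Scanning for runs of a:
  Match 1: 'a' (length 1)
  Match 2: 'aa' (length 2)
  Match 3: 'a' (length 1)
  Match 4: 'a' (length 1)
Total matches: 4

4


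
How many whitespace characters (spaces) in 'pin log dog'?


\s matches whitespace characters (spaces, tabs, etc.).
Text: 'pin log dog'
This text has 3 words separated by spaces.
Number of spaces = number of words - 1 = 3 - 1 = 2

2


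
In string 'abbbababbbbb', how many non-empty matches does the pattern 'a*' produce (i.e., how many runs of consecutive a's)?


Pattern 'a*' matches zero or more a's. We want non-empty runs of consecutive a's.
String: 'abbbababbbbb'
Walking through the string to find runs of a's:
  Run 1: positions 0-0 -> 'a'
  Run 2: positions 4-4 -> 'a'
  Run 3: positions 6-6 -> 'a'
Non-empty runs found: ['a', 'a', 'a']
Count: 3

3


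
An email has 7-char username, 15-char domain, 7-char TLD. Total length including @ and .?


An email address has format: username@domain.tld
Username length: 7
'@' character: 1
Domain length: 15
'.' character: 1
TLD length: 7
Total = 7 + 1 + 15 + 1 + 7 = 31

31


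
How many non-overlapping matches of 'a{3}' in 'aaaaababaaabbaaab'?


Pattern 'a{3}' matches exactly 3 consecutive a's (greedy, non-overlapping).
String: 'aaaaababaaabbaaab'
Scanning for runs of a's:
  Run at pos 0: 'aaaaa' (length 5) -> 1 match(es)
  Run at pos 6: 'a' (length 1) -> 0 match(es)
  Run at pos 8: 'aaa' (length 3) -> 1 match(es)
  Run at pos 13: 'aaa' (length 3) -> 1 match(es)
Matches found: ['aaa', 'aaa', 'aaa']
Total: 3

3


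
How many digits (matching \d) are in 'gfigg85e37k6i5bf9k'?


\d matches any digit 0-9.
Scanning 'gfigg85e37k6i5bf9k':
  pos 5: '8' -> DIGIT
  pos 6: '5' -> DIGIT
  pos 8: '3' -> DIGIT
  pos 9: '7' -> DIGIT
  pos 11: '6' -> DIGIT
  pos 13: '5' -> DIGIT
  pos 16: '9' -> DIGIT
Digits found: ['8', '5', '3', '7', '6', '5', '9']
Total: 7

7


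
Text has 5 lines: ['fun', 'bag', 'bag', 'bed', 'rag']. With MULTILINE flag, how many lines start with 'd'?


With MULTILINE flag, ^ matches the start of each line.
Lines: ['fun', 'bag', 'bag', 'bed', 'rag']
Checking which lines start with 'd':
  Line 1: 'fun' -> no
  Line 2: 'bag' -> no
  Line 3: 'bag' -> no
  Line 4: 'bed' -> no
  Line 5: 'rag' -> no
Matching lines: []
Count: 0

0


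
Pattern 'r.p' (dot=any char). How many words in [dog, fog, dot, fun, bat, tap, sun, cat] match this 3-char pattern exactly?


Pattern 'r.p' means: starts with 'r', any single char, ends with 'p'.
Checking each word (must be exactly 3 chars):
  'dog' (len=3): no
  'fog' (len=3): no
  'dot' (len=3): no
  'fun' (len=3): no
  'bat' (len=3): no
  'tap' (len=3): no
  'sun' (len=3): no
  'cat' (len=3): no
Matching words: []
Total: 0

0


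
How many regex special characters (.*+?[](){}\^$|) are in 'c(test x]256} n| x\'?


Regex special characters are: . * + ? [ ] ( ) { } \ ^ $ |
Scanning 'c(test x]256} n| x\':
  pos 1: '(' -> SPECIAL
  pos 8: ']' -> SPECIAL
  pos 12: '}' -> SPECIAL
  pos 15: '|' -> SPECIAL
  pos 18: '\' -> SPECIAL
Special chars found: ['(', ']', '}', '|', '\\']
Total: 5

5


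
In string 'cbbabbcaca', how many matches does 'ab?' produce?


Pattern 'ab?' matches 'a' optionally followed by 'b'.
String: 'cbbabbcaca'
Scanning left to right for 'a' then checking next char:
  Match 1: 'ab' (a followed by b)
  Match 2: 'a' (a not followed by b)
  Match 3: 'a' (a not followed by b)
Total matches: 3

3


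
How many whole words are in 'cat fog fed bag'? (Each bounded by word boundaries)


Word boundaries (\b) mark the start/end of each word.
Text: 'cat fog fed bag'
Splitting by whitespace:
  Word 1: 'cat'
  Word 2: 'fog'
  Word 3: 'fed'
  Word 4: 'bag'
Total whole words: 4

4


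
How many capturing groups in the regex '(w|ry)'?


To count capturing groups, count each '(' that starts a group.
Pattern: '(w|ry)'
Walking through the pattern:
  Position 0: '(' -> group #1
Total capturing groups: 1

1


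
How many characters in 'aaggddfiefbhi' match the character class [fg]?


Character class [fg] matches any of: {f, g}
Scanning string 'aaggddfiefbhi' character by character:
  pos 0: 'a' -> no
  pos 1: 'a' -> no
  pos 2: 'g' -> MATCH
  pos 3: 'g' -> MATCH
  pos 4: 'd' -> no
  pos 5: 'd' -> no
  pos 6: 'f' -> MATCH
  pos 7: 'i' -> no
  pos 8: 'e' -> no
  pos 9: 'f' -> MATCH
  pos 10: 'b' -> no
  pos 11: 'h' -> no
  pos 12: 'i' -> no
Total matches: 4

4


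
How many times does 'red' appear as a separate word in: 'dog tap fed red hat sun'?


Scanning each word for exact match 'red':
  Word 1: 'dog' -> no
  Word 2: 'tap' -> no
  Word 3: 'fed' -> no
  Word 4: 'red' -> MATCH
  Word 5: 'hat' -> no
  Word 6: 'sun' -> no
Total matches: 1

1


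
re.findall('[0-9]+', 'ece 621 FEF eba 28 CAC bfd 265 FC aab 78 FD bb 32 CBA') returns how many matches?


Pattern '[0-9]+' finds one or more digits.
Text: 'ece 621 FEF eba 28 CAC bfd 265 FC aab 78 FD bb 32 CBA'
Scanning for matches:
  Match 1: '621'
  Match 2: '28'
  Match 3: '265'
  Match 4: '78'
  Match 5: '32'
Total matches: 5

5


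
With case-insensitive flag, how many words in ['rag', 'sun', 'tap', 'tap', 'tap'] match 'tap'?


Case-insensitive matching: compare each word's lowercase form to 'tap'.
  'rag' -> lower='rag' -> no
  'sun' -> lower='sun' -> no
  'tap' -> lower='tap' -> MATCH
  'tap' -> lower='tap' -> MATCH
  'tap' -> lower='tap' -> MATCH
Matches: ['tap', 'tap', 'tap']
Count: 3

3


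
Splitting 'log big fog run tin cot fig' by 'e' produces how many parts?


Splitting by 'e' breaks the string at each occurrence of the separator.
Text: 'log big fog run tin cot fig'
Parts after split:
  Part 1: 'log big fog run tin cot fig'
Total parts: 1

1


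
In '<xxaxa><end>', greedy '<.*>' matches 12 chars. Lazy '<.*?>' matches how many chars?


Greedy '<.*>' tries to match as MUCH as possible.
Lazy '<.*?>' tries to match as LITTLE as possible.

String: '<xxaxa><end>'
Greedy '<.*>' starts at first '<' and extends to the LAST '>': '<xxaxa><end>' (12 chars)
Lazy '<.*?>' starts at first '<' and stops at the FIRST '>': '<xxaxa>' (7 chars)

7


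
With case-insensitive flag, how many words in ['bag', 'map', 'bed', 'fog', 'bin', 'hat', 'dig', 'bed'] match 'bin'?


Case-insensitive matching: compare each word's lowercase form to 'bin'.
  'bag' -> lower='bag' -> no
  'map' -> lower='map' -> no
  'bed' -> lower='bed' -> no
  'fog' -> lower='fog' -> no
  'bin' -> lower='bin' -> MATCH
  'hat' -> lower='hat' -> no
  'dig' -> lower='dig' -> no
  'bed' -> lower='bed' -> no
Matches: ['bin']
Count: 1

1


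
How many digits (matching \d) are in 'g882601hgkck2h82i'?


\d matches any digit 0-9.
Scanning 'g882601hgkck2h82i':
  pos 1: '8' -> DIGIT
  pos 2: '8' -> DIGIT
  pos 3: '2' -> DIGIT
  pos 4: '6' -> DIGIT
  pos 5: '0' -> DIGIT
  pos 6: '1' -> DIGIT
  pos 12: '2' -> DIGIT
  pos 14: '8' -> DIGIT
  pos 15: '2' -> DIGIT
Digits found: ['8', '8', '2', '6', '0', '1', '2', '8', '2']
Total: 9

9


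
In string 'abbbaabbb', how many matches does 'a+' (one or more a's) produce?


Pattern 'a+' matches one or more consecutive a's.
String: 'abbbaabbb'
Scanning for runs of a:
  Match 1: 'a' (length 1)
  Match 2: 'aa' (length 2)
Total matches: 2

2


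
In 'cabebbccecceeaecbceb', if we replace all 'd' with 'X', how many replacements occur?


re.sub('d', 'X', text) replaces every occurrence of 'd' with 'X'.
Text: 'cabebbccecceeaecbceb'
Scanning for 'd':
Total replacements: 0

0


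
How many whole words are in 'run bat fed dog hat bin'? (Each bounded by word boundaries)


Word boundaries (\b) mark the start/end of each word.
Text: 'run bat fed dog hat bin'
Splitting by whitespace:
  Word 1: 'run'
  Word 2: 'bat'
  Word 3: 'fed'
  Word 4: 'dog'
  Word 5: 'hat'
  Word 6: 'bin'
Total whole words: 6

6


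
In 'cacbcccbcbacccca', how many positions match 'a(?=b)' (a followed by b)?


Lookahead 'a(?=b)' matches 'a' only when followed by 'b'.
String: 'cacbcccbcbacccca'
Checking each position where char is 'a':
  pos 1: 'a' -> no (next='c')
  pos 10: 'a' -> no (next='c')
Matching positions: []
Count: 0

0


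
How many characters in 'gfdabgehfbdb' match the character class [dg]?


Character class [dg] matches any of: {d, g}
Scanning string 'gfdabgehfbdb' character by character:
  pos 0: 'g' -> MATCH
  pos 1: 'f' -> no
  pos 2: 'd' -> MATCH
  pos 3: 'a' -> no
  pos 4: 'b' -> no
  pos 5: 'g' -> MATCH
  pos 6: 'e' -> no
  pos 7: 'h' -> no
  pos 8: 'f' -> no
  pos 9: 'b' -> no
  pos 10: 'd' -> MATCH
  pos 11: 'b' -> no
Total matches: 4

4


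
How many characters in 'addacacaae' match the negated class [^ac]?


Negated class [^ac] matches any char NOT in {a, c}
Scanning 'addacacaae':
  pos 0: 'a' -> no (excluded)
  pos 1: 'd' -> MATCH
  pos 2: 'd' -> MATCH
  pos 3: 'a' -> no (excluded)
  pos 4: 'c' -> no (excluded)
  pos 5: 'a' -> no (excluded)
  pos 6: 'c' -> no (excluded)
  pos 7: 'a' -> no (excluded)
  pos 8: 'a' -> no (excluded)
  pos 9: 'e' -> MATCH
Total matches: 3

3


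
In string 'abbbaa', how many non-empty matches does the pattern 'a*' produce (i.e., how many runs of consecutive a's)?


Pattern 'a*' matches zero or more a's. We want non-empty runs of consecutive a's.
String: 'abbbaa'
Walking through the string to find runs of a's:
  Run 1: positions 0-0 -> 'a'
  Run 2: positions 4-5 -> 'aa'
Non-empty runs found: ['a', 'aa']
Count: 2

2


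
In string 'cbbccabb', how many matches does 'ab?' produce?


Pattern 'ab?' matches 'a' optionally followed by 'b'.
String: 'cbbccabb'
Scanning left to right for 'a' then checking next char:
  Match 1: 'ab' (a followed by b)
Total matches: 1

1


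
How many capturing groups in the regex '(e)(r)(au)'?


To count capturing groups, count each '(' that starts a group.
Pattern: '(e)(r)(au)'
Walking through the pattern:
  Position 0: '(' -> group #1
  Position 3: '(' -> group #2
  Position 6: '(' -> group #3
Total capturing groups: 3

3


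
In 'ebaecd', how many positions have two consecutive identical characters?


Looking for consecutive identical characters in 'ebaecd':
  pos 0-1: 'e' vs 'b' -> different
  pos 1-2: 'b' vs 'a' -> different
  pos 2-3: 'a' vs 'e' -> different
  pos 3-4: 'e' vs 'c' -> different
  pos 4-5: 'c' vs 'd' -> different
Consecutive identical pairs: []
Count: 0

0


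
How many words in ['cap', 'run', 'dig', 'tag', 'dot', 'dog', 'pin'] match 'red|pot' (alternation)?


Alternation 'red|pot' matches either 'red' or 'pot'.
Checking each word:
  'cap' -> no
  'run' -> no
  'dig' -> no
  'tag' -> no
  'dot' -> no
  'dog' -> no
  'pin' -> no
Matches: []
Count: 0

0


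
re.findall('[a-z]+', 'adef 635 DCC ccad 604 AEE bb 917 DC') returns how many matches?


Pattern '[a-z]+' finds one or more lowercase letters.
Text: 'adef 635 DCC ccad 604 AEE bb 917 DC'
Scanning for matches:
  Match 1: 'adef'
  Match 2: 'ccad'
  Match 3: 'bb'
Total matches: 3

3


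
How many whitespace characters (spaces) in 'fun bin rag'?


\s matches whitespace characters (spaces, tabs, etc.).
Text: 'fun bin rag'
This text has 3 words separated by spaces.
Number of spaces = number of words - 1 = 3 - 1 = 2

2


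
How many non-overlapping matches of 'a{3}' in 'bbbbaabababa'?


Pattern 'a{3}' matches exactly 3 consecutive a's (greedy, non-overlapping).
String: 'bbbbaabababa'
Scanning for runs of a's:
  Run at pos 4: 'aa' (length 2) -> 0 match(es)
  Run at pos 7: 'a' (length 1) -> 0 match(es)
  Run at pos 9: 'a' (length 1) -> 0 match(es)
  Run at pos 11: 'a' (length 1) -> 0 match(es)
Matches found: []
Total: 0

0


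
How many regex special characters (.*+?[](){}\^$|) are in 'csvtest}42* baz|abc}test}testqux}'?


Regex special characters are: . * + ? [ ] ( ) { } \ ^ $ |
Scanning 'csvtest}42* baz|abc}test}testqux}':
  pos 7: '}' -> SPECIAL
  pos 10: '*' -> SPECIAL
  pos 15: '|' -> SPECIAL
  pos 19: '}' -> SPECIAL
  pos 24: '}' -> SPECIAL
  pos 32: '}' -> SPECIAL
Special chars found: ['}', '*', '|', '}', '}', '}']
Total: 6

6


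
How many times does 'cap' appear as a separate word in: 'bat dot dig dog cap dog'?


Scanning each word for exact match 'cap':
  Word 1: 'bat' -> no
  Word 2: 'dot' -> no
  Word 3: 'dig' -> no
  Word 4: 'dog' -> no
  Word 5: 'cap' -> MATCH
  Word 6: 'dog' -> no
Total matches: 1

1


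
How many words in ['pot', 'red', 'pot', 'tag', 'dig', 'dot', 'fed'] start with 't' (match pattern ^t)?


Pattern ^t anchors to start of word. Check which words begin with 't':
  'pot' -> no
  'red' -> no
  'pot' -> no
  'tag' -> MATCH (starts with 't')
  'dig' -> no
  'dot' -> no
  'fed' -> no
Matching words: ['tag']
Count: 1

1


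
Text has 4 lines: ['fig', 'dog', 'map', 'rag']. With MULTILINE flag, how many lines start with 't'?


With MULTILINE flag, ^ matches the start of each line.
Lines: ['fig', 'dog', 'map', 'rag']
Checking which lines start with 't':
  Line 1: 'fig' -> no
  Line 2: 'dog' -> no
  Line 3: 'map' -> no
  Line 4: 'rag' -> no
Matching lines: []
Count: 0

0


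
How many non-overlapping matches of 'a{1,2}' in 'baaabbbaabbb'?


Pattern 'a{1,2}' matches between 1 and 2 consecutive a's (greedy).
String: 'baaabbbaabbb'
Finding runs of a's and applying greedy matching:
  Run at pos 1: 'aaa' (length 3)
  Run at pos 7: 'aa' (length 2)
Matches: ['aa', 'a', 'aa']
Count: 3

3


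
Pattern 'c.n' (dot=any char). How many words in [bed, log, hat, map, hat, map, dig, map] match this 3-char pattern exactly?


Pattern 'c.n' means: starts with 'c', any single char, ends with 'n'.
Checking each word (must be exactly 3 chars):
  'bed' (len=3): no
  'log' (len=3): no
  'hat' (len=3): no
  'map' (len=3): no
  'hat' (len=3): no
  'map' (len=3): no
  'dig' (len=3): no
  'map' (len=3): no
Matching words: []
Total: 0

0


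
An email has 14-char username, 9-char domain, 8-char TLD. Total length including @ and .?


An email address has format: username@domain.tld
Username length: 14
'@' character: 1
Domain length: 9
'.' character: 1
TLD length: 8
Total = 14 + 1 + 9 + 1 + 8 = 33

33


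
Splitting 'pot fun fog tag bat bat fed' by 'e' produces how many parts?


Splitting by 'e' breaks the string at each occurrence of the separator.
Text: 'pot fun fog tag bat bat fed'
Parts after split:
  Part 1: 'pot fun fog tag bat bat f'
  Part 2: 'd'
Total parts: 2

2


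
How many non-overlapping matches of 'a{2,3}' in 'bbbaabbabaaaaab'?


Pattern 'a{2,3}' matches between 2 and 3 consecutive a's (greedy).
String: 'bbbaabbabaaaaab'
Finding runs of a's and applying greedy matching:
  Run at pos 3: 'aa' (length 2)
  Run at pos 7: 'a' (length 1)
  Run at pos 9: 'aaaaa' (length 5)
Matches: ['aa', 'aaa', 'aa']
Count: 3

3


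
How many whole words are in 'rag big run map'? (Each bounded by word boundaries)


Word boundaries (\b) mark the start/end of each word.
Text: 'rag big run map'
Splitting by whitespace:
  Word 1: 'rag'
  Word 2: 'big'
  Word 3: 'run'
  Word 4: 'map'
Total whole words: 4

4


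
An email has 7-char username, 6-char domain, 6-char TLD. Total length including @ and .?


An email address has format: username@domain.tld
Username length: 7
'@' character: 1
Domain length: 6
'.' character: 1
TLD length: 6
Total = 7 + 1 + 6 + 1 + 6 = 21

21


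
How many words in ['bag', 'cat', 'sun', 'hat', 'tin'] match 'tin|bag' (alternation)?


Alternation 'tin|bag' matches either 'tin' or 'bag'.
Checking each word:
  'bag' -> MATCH
  'cat' -> no
  'sun' -> no
  'hat' -> no
  'tin' -> MATCH
Matches: ['bag', 'tin']
Count: 2

2


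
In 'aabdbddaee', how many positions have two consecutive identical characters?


Looking for consecutive identical characters in 'aabdbddaee':
  pos 0-1: 'a' vs 'a' -> MATCH ('aa')
  pos 1-2: 'a' vs 'b' -> different
  pos 2-3: 'b' vs 'd' -> different
  pos 3-4: 'd' vs 'b' -> different
  pos 4-5: 'b' vs 'd' -> different
  pos 5-6: 'd' vs 'd' -> MATCH ('dd')
  pos 6-7: 'd' vs 'a' -> different
  pos 7-8: 'a' vs 'e' -> different
  pos 8-9: 'e' vs 'e' -> MATCH ('ee')
Consecutive identical pairs: ['aa', 'dd', 'ee']
Count: 3

3


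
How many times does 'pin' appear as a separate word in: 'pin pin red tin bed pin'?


Scanning each word for exact match 'pin':
  Word 1: 'pin' -> MATCH
  Word 2: 'pin' -> MATCH
  Word 3: 'red' -> no
  Word 4: 'tin' -> no
  Word 5: 'bed' -> no
  Word 6: 'pin' -> MATCH
Total matches: 3

3


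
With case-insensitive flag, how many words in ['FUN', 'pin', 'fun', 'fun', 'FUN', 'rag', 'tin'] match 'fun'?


Case-insensitive matching: compare each word's lowercase form to 'fun'.
  'FUN' -> lower='fun' -> MATCH
  'pin' -> lower='pin' -> no
  'fun' -> lower='fun' -> MATCH
  'fun' -> lower='fun' -> MATCH
  'FUN' -> lower='fun' -> MATCH
  'rag' -> lower='rag' -> no
  'tin' -> lower='tin' -> no
Matches: ['FUN', 'fun', 'fun', 'FUN']
Count: 4

4


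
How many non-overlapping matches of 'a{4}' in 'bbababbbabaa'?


Pattern 'a{4}' matches exactly 4 consecutive a's (greedy, non-overlapping).
String: 'bbababbbabaa'
Scanning for runs of a's:
  Run at pos 2: 'a' (length 1) -> 0 match(es)
  Run at pos 4: 'a' (length 1) -> 0 match(es)
  Run at pos 8: 'a' (length 1) -> 0 match(es)
  Run at pos 10: 'aa' (length 2) -> 0 match(es)
Matches found: []
Total: 0

0


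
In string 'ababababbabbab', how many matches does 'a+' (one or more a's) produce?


Pattern 'a+' matches one or more consecutive a's.
String: 'ababababbabbab'
Scanning for runs of a:
  Match 1: 'a' (length 1)
  Match 2: 'a' (length 1)
  Match 3: 'a' (length 1)
  Match 4: 'a' (length 1)
  Match 5: 'a' (length 1)
  Match 6: 'a' (length 1)
Total matches: 6

6


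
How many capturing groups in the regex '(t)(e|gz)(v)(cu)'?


To count capturing groups, count each '(' that starts a group.
Pattern: '(t)(e|gz)(v)(cu)'
Walking through the pattern:
  Position 0: '(' -> group #1
  Position 3: '(' -> group #2
  Position 9: '(' -> group #3
  Position 12: '(' -> group #4
Total capturing groups: 4

4


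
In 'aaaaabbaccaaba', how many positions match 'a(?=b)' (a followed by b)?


Lookahead 'a(?=b)' matches 'a' only when followed by 'b'.
String: 'aaaaabbaccaaba'
Checking each position where char is 'a':
  pos 0: 'a' -> no (next='a')
  pos 1: 'a' -> no (next='a')
  pos 2: 'a' -> no (next='a')
  pos 3: 'a' -> no (next='a')
  pos 4: 'a' -> MATCH (next='b')
  pos 7: 'a' -> no (next='c')
  pos 10: 'a' -> no (next='a')
  pos 11: 'a' -> MATCH (next='b')
Matching positions: [4, 11]
Count: 2

2


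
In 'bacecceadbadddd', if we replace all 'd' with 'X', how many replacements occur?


re.sub('d', 'X', text) replaces every occurrence of 'd' with 'X'.
Text: 'bacecceadbadddd'
Scanning for 'd':
  pos 8: 'd' -> replacement #1
  pos 11: 'd' -> replacement #2
  pos 12: 'd' -> replacement #3
  pos 13: 'd' -> replacement #4
  pos 14: 'd' -> replacement #5
Total replacements: 5

5


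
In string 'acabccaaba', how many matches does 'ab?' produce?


Pattern 'ab?' matches 'a' optionally followed by 'b'.
String: 'acabccaaba'
Scanning left to right for 'a' then checking next char:
  Match 1: 'a' (a not followed by b)
  Match 2: 'ab' (a followed by b)
  Match 3: 'a' (a not followed by b)
  Match 4: 'ab' (a followed by b)
  Match 5: 'a' (a not followed by b)
Total matches: 5

5


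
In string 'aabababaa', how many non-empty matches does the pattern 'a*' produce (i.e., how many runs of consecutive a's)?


Pattern 'a*' matches zero or more a's. We want non-empty runs of consecutive a's.
String: 'aabababaa'
Walking through the string to find runs of a's:
  Run 1: positions 0-1 -> 'aa'
  Run 2: positions 3-3 -> 'a'
  Run 3: positions 5-5 -> 'a'
  Run 4: positions 7-8 -> 'aa'
Non-empty runs found: ['aa', 'a', 'a', 'aa']
Count: 4

4


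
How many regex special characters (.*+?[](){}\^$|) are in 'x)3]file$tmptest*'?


Regex special characters are: . * + ? [ ] ( ) { } \ ^ $ |
Scanning 'x)3]file$tmptest*':
  pos 1: ')' -> SPECIAL
  pos 3: ']' -> SPECIAL
  pos 8: '$' -> SPECIAL
  pos 16: '*' -> SPECIAL
Special chars found: [')', ']', '$', '*']
Total: 4

4


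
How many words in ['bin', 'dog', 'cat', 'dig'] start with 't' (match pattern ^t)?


Pattern ^t anchors to start of word. Check which words begin with 't':
  'bin' -> no
  'dog' -> no
  'cat' -> no
  'dig' -> no
Matching words: []
Count: 0

0


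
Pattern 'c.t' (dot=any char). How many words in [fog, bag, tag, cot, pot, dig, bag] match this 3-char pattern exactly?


Pattern 'c.t' means: starts with 'c', any single char, ends with 't'.
Checking each word (must be exactly 3 chars):
  'fog' (len=3): no
  'bag' (len=3): no
  'tag' (len=3): no
  'cot' (len=3): MATCH
  'pot' (len=3): no
  'dig' (len=3): no
  'bag' (len=3): no
Matching words: ['cot']
Total: 1

1


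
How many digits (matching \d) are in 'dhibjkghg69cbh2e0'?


\d matches any digit 0-9.
Scanning 'dhibjkghg69cbh2e0':
  pos 9: '6' -> DIGIT
  pos 10: '9' -> DIGIT
  pos 14: '2' -> DIGIT
  pos 16: '0' -> DIGIT
Digits found: ['6', '9', '2', '0']
Total: 4

4


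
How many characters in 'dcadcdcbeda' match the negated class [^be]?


Negated class [^be] matches any char NOT in {b, e}
Scanning 'dcadcdcbeda':
  pos 0: 'd' -> MATCH
  pos 1: 'c' -> MATCH
  pos 2: 'a' -> MATCH
  pos 3: 'd' -> MATCH
  pos 4: 'c' -> MATCH
  pos 5: 'd' -> MATCH
  pos 6: 'c' -> MATCH
  pos 7: 'b' -> no (excluded)
  pos 8: 'e' -> no (excluded)
  pos 9: 'd' -> MATCH
  pos 10: 'a' -> MATCH
Total matches: 9

9


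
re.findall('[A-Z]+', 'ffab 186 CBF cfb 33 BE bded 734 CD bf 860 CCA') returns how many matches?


Pattern '[A-Z]+' finds one or more uppercase letters.
Text: 'ffab 186 CBF cfb 33 BE bded 734 CD bf 860 CCA'
Scanning for matches:
  Match 1: 'CBF'
  Match 2: 'BE'
  Match 3: 'CD'
  Match 4: 'CCA'
Total matches: 4

4


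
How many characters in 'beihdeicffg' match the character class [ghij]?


Character class [ghij] matches any of: {g, h, i, j}
Scanning string 'beihdeicffg' character by character:
  pos 0: 'b' -> no
  pos 1: 'e' -> no
  pos 2: 'i' -> MATCH
  pos 3: 'h' -> MATCH
  pos 4: 'd' -> no
  pos 5: 'e' -> no
  pos 6: 'i' -> MATCH
  pos 7: 'c' -> no
  pos 8: 'f' -> no
  pos 9: 'f' -> no
  pos 10: 'g' -> MATCH
Total matches: 4

4


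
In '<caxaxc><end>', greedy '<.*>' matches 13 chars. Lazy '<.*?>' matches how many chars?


Greedy '<.*>' tries to match as MUCH as possible.
Lazy '<.*?>' tries to match as LITTLE as possible.

String: '<caxaxc><end>'
Greedy '<.*>' starts at first '<' and extends to the LAST '>': '<caxaxc><end>' (13 chars)
Lazy '<.*?>' starts at first '<' and stops at the FIRST '>': '<caxaxc>' (8 chars)

8


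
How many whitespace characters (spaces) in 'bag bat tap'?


\s matches whitespace characters (spaces, tabs, etc.).
Text: 'bag bat tap'
This text has 3 words separated by spaces.
Number of spaces = number of words - 1 = 3 - 1 = 2

2


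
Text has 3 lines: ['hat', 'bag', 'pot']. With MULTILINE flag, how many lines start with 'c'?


With MULTILINE flag, ^ matches the start of each line.
Lines: ['hat', 'bag', 'pot']
Checking which lines start with 'c':
  Line 1: 'hat' -> no
  Line 2: 'bag' -> no
  Line 3: 'pot' -> no
Matching lines: []
Count: 0

0


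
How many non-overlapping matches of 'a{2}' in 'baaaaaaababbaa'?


Pattern 'a{2}' matches exactly 2 consecutive a's (greedy, non-overlapping).
String: 'baaaaaaababbaa'
Scanning for runs of a's:
  Run at pos 1: 'aaaaaaa' (length 7) -> 3 match(es)
  Run at pos 9: 'a' (length 1) -> 0 match(es)
  Run at pos 12: 'aa' (length 2) -> 1 match(es)
Matches found: ['aa', 'aa', 'aa', 'aa']
Total: 4

4


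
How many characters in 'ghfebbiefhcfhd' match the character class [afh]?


Character class [afh] matches any of: {a, f, h}
Scanning string 'ghfebbiefhcfhd' character by character:
  pos 0: 'g' -> no
  pos 1: 'h' -> MATCH
  pos 2: 'f' -> MATCH
  pos 3: 'e' -> no
  pos 4: 'b' -> no
  pos 5: 'b' -> no
  pos 6: 'i' -> no
  pos 7: 'e' -> no
  pos 8: 'f' -> MATCH
  pos 9: 'h' -> MATCH
  pos 10: 'c' -> no
  pos 11: 'f' -> MATCH
  pos 12: 'h' -> MATCH
  pos 13: 'd' -> no
Total matches: 6

6


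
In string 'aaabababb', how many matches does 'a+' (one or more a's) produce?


Pattern 'a+' matches one or more consecutive a's.
String: 'aaabababb'
Scanning for runs of a:
  Match 1: 'aaa' (length 3)
  Match 2: 'a' (length 1)
  Match 3: 'a' (length 1)
Total matches: 3

3


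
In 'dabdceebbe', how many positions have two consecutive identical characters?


Looking for consecutive identical characters in 'dabdceebbe':
  pos 0-1: 'd' vs 'a' -> different
  pos 1-2: 'a' vs 'b' -> different
  pos 2-3: 'b' vs 'd' -> different
  pos 3-4: 'd' vs 'c' -> different
  pos 4-5: 'c' vs 'e' -> different
  pos 5-6: 'e' vs 'e' -> MATCH ('ee')
  pos 6-7: 'e' vs 'b' -> different
  pos 7-8: 'b' vs 'b' -> MATCH ('bb')
  pos 8-9: 'b' vs 'e' -> different
Consecutive identical pairs: ['ee', 'bb']
Count: 2

2


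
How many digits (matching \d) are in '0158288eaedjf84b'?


\d matches any digit 0-9.
Scanning '0158288eaedjf84b':
  pos 0: '0' -> DIGIT
  pos 1: '1' -> DIGIT
  pos 2: '5' -> DIGIT
  pos 3: '8' -> DIGIT
  pos 4: '2' -> DIGIT
  pos 5: '8' -> DIGIT
  pos 6: '8' -> DIGIT
  pos 13: '8' -> DIGIT
  pos 14: '4' -> DIGIT
Digits found: ['0', '1', '5', '8', '2', '8', '8', '8', '4']
Total: 9

9


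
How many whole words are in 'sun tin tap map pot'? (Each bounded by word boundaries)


Word boundaries (\b) mark the start/end of each word.
Text: 'sun tin tap map pot'
Splitting by whitespace:
  Word 1: 'sun'
  Word 2: 'tin'
  Word 3: 'tap'
  Word 4: 'map'
  Word 5: 'pot'
Total whole words: 5

5


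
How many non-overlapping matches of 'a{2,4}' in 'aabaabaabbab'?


Pattern 'a{2,4}' matches between 2 and 4 consecutive a's (greedy).
String: 'aabaabaabbab'
Finding runs of a's and applying greedy matching:
  Run at pos 0: 'aa' (length 2)
  Run at pos 3: 'aa' (length 2)
  Run at pos 6: 'aa' (length 2)
  Run at pos 10: 'a' (length 1)
Matches: ['aa', 'aa', 'aa']
Count: 3

3


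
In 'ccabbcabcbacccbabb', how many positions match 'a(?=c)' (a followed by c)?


Lookahead 'a(?=c)' matches 'a' only when followed by 'c'.
String: 'ccabbcabcbacccbabb'
Checking each position where char is 'a':
  pos 2: 'a' -> no (next='b')
  pos 6: 'a' -> no (next='b')
  pos 10: 'a' -> MATCH (next='c')
  pos 15: 'a' -> no (next='b')
Matching positions: [10]
Count: 1

1


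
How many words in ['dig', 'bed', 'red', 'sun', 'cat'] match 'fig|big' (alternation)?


Alternation 'fig|big' matches either 'fig' or 'big'.
Checking each word:
  'dig' -> no
  'bed' -> no
  'red' -> no
  'sun' -> no
  'cat' -> no
Matches: []
Count: 0

0


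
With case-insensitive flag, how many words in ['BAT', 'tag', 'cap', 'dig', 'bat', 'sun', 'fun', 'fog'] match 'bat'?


Case-insensitive matching: compare each word's lowercase form to 'bat'.
  'BAT' -> lower='bat' -> MATCH
  'tag' -> lower='tag' -> no
  'cap' -> lower='cap' -> no
  'dig' -> lower='dig' -> no
  'bat' -> lower='bat' -> MATCH
  'sun' -> lower='sun' -> no
  'fun' -> lower='fun' -> no
  'fog' -> lower='fog' -> no
Matches: ['BAT', 'bat']
Count: 2

2


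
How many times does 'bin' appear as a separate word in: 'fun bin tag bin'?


Scanning each word for exact match 'bin':
  Word 1: 'fun' -> no
  Word 2: 'bin' -> MATCH
  Word 3: 'tag' -> no
  Word 4: 'bin' -> MATCH
Total matches: 2

2


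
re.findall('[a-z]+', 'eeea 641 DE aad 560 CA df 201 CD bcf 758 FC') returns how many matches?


Pattern '[a-z]+' finds one or more lowercase letters.
Text: 'eeea 641 DE aad 560 CA df 201 CD bcf 758 FC'
Scanning for matches:
  Match 1: 'eeea'
  Match 2: 'aad'
  Match 3: 'df'
  Match 4: 'bcf'
Total matches: 4

4


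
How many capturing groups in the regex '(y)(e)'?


To count capturing groups, count each '(' that starts a group.
Pattern: '(y)(e)'
Walking through the pattern:
  Position 0: '(' -> group #1
  Position 3: '(' -> group #2
Total capturing groups: 2

2


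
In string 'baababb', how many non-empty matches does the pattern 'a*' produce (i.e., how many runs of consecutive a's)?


Pattern 'a*' matches zero or more a's. We want non-empty runs of consecutive a's.
String: 'baababb'
Walking through the string to find runs of a's:
  Run 1: positions 1-2 -> 'aa'
  Run 2: positions 4-4 -> 'a'
Non-empty runs found: ['aa', 'a']
Count: 2

2


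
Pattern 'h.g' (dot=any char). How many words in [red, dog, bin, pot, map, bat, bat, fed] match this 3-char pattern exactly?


Pattern 'h.g' means: starts with 'h', any single char, ends with 'g'.
Checking each word (must be exactly 3 chars):
  'red' (len=3): no
  'dog' (len=3): no
  'bin' (len=3): no
  'pot' (len=3): no
  'map' (len=3): no
  'bat' (len=3): no
  'bat' (len=3): no
  'fed' (len=3): no
Matching words: []
Total: 0

0


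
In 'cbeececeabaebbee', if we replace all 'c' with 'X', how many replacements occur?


re.sub('c', 'X', text) replaces every occurrence of 'c' with 'X'.
Text: 'cbeececeabaebbee'
Scanning for 'c':
  pos 0: 'c' -> replacement #1
  pos 4: 'c' -> replacement #2
  pos 6: 'c' -> replacement #3
Total replacements: 3

3


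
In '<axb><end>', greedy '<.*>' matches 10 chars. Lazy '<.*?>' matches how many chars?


Greedy '<.*>' tries to match as MUCH as possible.
Lazy '<.*?>' tries to match as LITTLE as possible.

String: '<axb><end>'
Greedy '<.*>' starts at first '<' and extends to the LAST '>': '<axb><end>' (10 chars)
Lazy '<.*?>' starts at first '<' and stops at the FIRST '>': '<axb>' (5 chars)

5


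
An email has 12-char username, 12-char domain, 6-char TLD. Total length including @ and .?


An email address has format: username@domain.tld
Username length: 12
'@' character: 1
Domain length: 12
'.' character: 1
TLD length: 6
Total = 12 + 1 + 12 + 1 + 6 = 32

32


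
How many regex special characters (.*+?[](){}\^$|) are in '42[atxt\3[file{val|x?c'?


Regex special characters are: . * + ? [ ] ( ) { } \ ^ $ |
Scanning '42[atxt\3[file{val|x?c':
  pos 2: '[' -> SPECIAL
  pos 7: '\' -> SPECIAL
  pos 9: '[' -> SPECIAL
  pos 14: '{' -> SPECIAL
  pos 18: '|' -> SPECIAL
  pos 20: '?' -> SPECIAL
Special chars found: ['[', '\\', '[', '{', '|', '?']
Total: 6

6


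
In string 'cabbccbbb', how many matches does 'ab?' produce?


Pattern 'ab?' matches 'a' optionally followed by 'b'.
String: 'cabbccbbb'
Scanning left to right for 'a' then checking next char:
  Match 1: 'ab' (a followed by b)
Total matches: 1

1


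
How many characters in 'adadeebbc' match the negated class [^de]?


Negated class [^de] matches any char NOT in {d, e}
Scanning 'adadeebbc':
  pos 0: 'a' -> MATCH
  pos 1: 'd' -> no (excluded)
  pos 2: 'a' -> MATCH
  pos 3: 'd' -> no (excluded)
  pos 4: 'e' -> no (excluded)
  pos 5: 'e' -> no (excluded)
  pos 6: 'b' -> MATCH
  pos 7: 'b' -> MATCH
  pos 8: 'c' -> MATCH
Total matches: 5

5


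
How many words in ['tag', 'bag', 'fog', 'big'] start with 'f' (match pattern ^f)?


Pattern ^f anchors to start of word. Check which words begin with 'f':
  'tag' -> no
  'bag' -> no
  'fog' -> MATCH (starts with 'f')
  'big' -> no
Matching words: ['fog']
Count: 1

1
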